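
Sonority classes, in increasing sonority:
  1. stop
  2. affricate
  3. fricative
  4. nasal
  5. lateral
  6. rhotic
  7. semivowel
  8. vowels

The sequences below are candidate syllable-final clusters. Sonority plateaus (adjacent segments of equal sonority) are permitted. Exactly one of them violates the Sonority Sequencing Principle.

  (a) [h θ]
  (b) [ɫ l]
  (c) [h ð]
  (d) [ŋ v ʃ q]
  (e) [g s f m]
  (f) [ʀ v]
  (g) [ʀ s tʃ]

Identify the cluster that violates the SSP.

e

(a) [h θ]: profile 3-3 — obeys.
(b) [ɫ l]: profile 5-5 — obeys.
(c) [h ð]: profile 3-3 — obeys.
(d) [ŋ v ʃ q]: profile 4-3-3-1 — obeys.
(e) [g s f m]: profile 1-3-3-4 — violates.
(f) [ʀ v]: profile 6-3 — obeys.
(g) [ʀ s tʃ]: profile 6-3-2 — obeys.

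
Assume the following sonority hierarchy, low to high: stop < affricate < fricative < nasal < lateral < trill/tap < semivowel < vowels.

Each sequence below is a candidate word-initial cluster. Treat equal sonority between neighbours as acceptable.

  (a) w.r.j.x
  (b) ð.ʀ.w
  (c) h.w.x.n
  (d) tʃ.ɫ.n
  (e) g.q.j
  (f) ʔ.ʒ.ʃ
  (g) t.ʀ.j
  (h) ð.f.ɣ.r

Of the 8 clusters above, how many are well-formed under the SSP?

5

(a) w.r.j.x: profile 7-6-7-3 — violates.
(b) ð.ʀ.w: profile 3-6-7 — obeys.
(c) h.w.x.n: profile 3-7-3-4 — violates.
(d) tʃ.ɫ.n: profile 2-5-4 — violates.
(e) g.q.j: profile 1-1-7 — obeys.
(f) ʔ.ʒ.ʃ: profile 1-3-3 — obeys.
(g) t.ʀ.j: profile 1-6-7 — obeys.
(h) ð.f.ɣ.r: profile 3-3-3-6 — obeys.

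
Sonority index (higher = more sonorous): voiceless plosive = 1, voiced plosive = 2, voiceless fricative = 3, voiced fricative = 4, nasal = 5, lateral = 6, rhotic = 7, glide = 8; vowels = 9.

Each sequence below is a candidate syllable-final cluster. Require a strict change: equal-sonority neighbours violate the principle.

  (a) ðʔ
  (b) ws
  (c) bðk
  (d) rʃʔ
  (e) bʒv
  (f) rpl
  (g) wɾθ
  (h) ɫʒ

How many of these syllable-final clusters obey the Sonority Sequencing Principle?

(a) 4-1 → obeys
(b) 8-3 → obeys
(c) 2-4-1 → violates
(d) 7-3-1 → obeys
(e) 2-4-4 → violates
(f) 7-1-6 → violates
(g) 8-7-3 → obeys
(h) 6-4 → obeys

5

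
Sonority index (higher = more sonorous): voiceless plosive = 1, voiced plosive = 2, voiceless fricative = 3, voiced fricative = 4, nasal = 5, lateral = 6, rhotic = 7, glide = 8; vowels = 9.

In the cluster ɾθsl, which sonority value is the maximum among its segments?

7

/ɾ/ — rhotic, sonority 7.
/θ/ — voiceless fricative, sonority 3.
/s/ — voiceless fricative, sonority 3.
/l/ — lateral, sonority 6.
The maximum is 7.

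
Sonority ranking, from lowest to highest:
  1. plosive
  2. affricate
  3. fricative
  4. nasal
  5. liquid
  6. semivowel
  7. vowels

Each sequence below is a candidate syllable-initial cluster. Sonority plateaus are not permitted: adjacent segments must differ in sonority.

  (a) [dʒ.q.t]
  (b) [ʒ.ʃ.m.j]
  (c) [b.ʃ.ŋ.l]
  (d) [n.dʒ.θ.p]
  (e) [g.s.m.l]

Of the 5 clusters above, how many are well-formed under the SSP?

(a) 2-1-1 → violates
(b) 3-3-4-6 → violates
(c) 1-3-4-5 → obeys
(d) 4-2-3-1 → violates
(e) 1-3-4-5 → obeys

2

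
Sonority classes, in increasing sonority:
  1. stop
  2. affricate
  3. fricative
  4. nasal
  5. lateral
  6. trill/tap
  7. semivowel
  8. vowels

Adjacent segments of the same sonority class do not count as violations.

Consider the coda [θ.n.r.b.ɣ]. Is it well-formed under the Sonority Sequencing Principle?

no

/θ/ is a fricative (sonority 3).
/n/ is a nasal (sonority 4).
/r/ is a trill/tap (sonority 6).
/b/ is a stop (sonority 1).
/ɣ/ is a fricative (sonority 3).
The profile is 3-4-6-1-3. Between /θ/ (3) and /n/ (4) sonority does not fall, so the cluster violates the SSP.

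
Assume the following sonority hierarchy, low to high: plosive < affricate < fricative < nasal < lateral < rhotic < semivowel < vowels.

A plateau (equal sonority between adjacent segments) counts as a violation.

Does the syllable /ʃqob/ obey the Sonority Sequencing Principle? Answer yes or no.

no

Onset: /ʃ/ is a fricative (sonority 3), /q/ is a plosive (sonority 1); then the nucleus /o/ (sonority 8).
Onset profile 3-1-8 — does not strictly rise throughout.
Coda: /b/ is a plosive (sonority 1).
Coda profile 8-1 — falls from the nucleus.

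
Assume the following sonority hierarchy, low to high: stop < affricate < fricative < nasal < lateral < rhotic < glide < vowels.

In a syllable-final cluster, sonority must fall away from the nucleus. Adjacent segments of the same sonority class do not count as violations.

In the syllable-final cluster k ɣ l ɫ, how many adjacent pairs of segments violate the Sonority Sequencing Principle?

/k/ — stop, sonority 1.
/ɣ/ — fricative, sonority 3.
/l/ — lateral, sonority 5.
/ɫ/ — lateral, sonority 5.
/k/→/ɣ/: 1→3 (does not fall) — violation.
/ɣ/→/l/: 3→5 (does not fall) — violation.
/l/→/ɫ/: 5→5 (plateau, allowed) — ok.

2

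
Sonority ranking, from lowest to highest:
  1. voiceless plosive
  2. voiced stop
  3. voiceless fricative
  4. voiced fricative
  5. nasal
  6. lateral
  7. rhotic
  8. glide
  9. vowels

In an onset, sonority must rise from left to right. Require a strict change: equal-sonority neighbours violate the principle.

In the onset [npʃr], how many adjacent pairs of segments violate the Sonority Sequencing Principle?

1

/n/ is a nasal (sonority 5).
/p/ is a voiceless plosive (sonority 1).
/ʃ/ is a voiceless fricative (sonority 3).
/r/ is a rhotic (sonority 7).
/n/→/p/: 5→1 (does not rise) — violation.
/p/→/ʃ/: 1→3 (rises) — ok.
/ʃ/→/r/: 3→7 (rises) — ok.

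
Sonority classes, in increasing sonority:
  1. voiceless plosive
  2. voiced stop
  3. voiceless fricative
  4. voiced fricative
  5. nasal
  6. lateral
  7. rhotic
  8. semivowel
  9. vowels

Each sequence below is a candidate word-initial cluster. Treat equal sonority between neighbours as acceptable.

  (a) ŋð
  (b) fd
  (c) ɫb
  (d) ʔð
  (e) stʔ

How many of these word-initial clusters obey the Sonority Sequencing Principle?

1

(a) ŋð: profile 5-4 — violates.
(b) fd: profile 3-2 — violates.
(c) ɫb: profile 6-2 — violates.
(d) ʔð: profile 1-4 — obeys.
(e) stʔ: profile 3-1-1 — violates.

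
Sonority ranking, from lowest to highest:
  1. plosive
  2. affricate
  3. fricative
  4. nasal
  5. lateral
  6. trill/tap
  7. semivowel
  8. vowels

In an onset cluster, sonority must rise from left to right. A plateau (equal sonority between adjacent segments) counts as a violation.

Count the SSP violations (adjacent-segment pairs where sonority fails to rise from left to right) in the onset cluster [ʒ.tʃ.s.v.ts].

/ʒ/: fricative = 3.
/tʃ/: affricate = 2.
/s/: fricative = 3.
/v/: fricative = 3.
/ts/: affricate = 2.
/ʒ/→/tʃ/: 3→2 (does not rise) — violation.
/tʃ/→/s/: 2→3 (rises) — ok.
/s/→/v/: 3→3 (plateau) — violation.
/v/→/ts/: 3→2 (does not rise) — violation.

3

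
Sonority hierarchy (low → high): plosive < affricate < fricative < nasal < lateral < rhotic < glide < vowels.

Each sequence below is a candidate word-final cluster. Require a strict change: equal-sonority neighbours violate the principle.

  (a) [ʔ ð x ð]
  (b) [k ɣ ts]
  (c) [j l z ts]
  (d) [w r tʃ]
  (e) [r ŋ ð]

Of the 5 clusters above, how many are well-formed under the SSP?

(a) [ʔ ð x ð]: profile 1-3-3-3 — violates.
(b) [k ɣ ts]: profile 1-3-2 — violates.
(c) [j l z ts]: profile 7-5-3-2 — obeys.
(d) [w r tʃ]: profile 7-6-2 — obeys.
(e) [r ŋ ð]: profile 6-4-3 — obeys.

3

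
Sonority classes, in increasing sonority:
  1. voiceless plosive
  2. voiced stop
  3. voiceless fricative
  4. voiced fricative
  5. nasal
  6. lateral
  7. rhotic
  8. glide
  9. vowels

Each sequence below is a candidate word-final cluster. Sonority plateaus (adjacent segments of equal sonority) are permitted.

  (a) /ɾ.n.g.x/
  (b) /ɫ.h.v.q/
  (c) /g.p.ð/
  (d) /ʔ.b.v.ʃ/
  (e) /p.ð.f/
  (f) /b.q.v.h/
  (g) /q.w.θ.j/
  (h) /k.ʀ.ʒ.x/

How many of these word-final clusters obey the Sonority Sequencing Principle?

0

(a) /ɾ.n.g.x/: profile 7-5-2-3 — violates.
(b) /ɫ.h.v.q/: profile 6-3-4-1 — violates.
(c) /g.p.ð/: profile 2-1-4 — violates.
(d) /ʔ.b.v.ʃ/: profile 1-2-4-3 — violates.
(e) /p.ð.f/: profile 1-4-3 — violates.
(f) /b.q.v.h/: profile 2-1-4-3 — violates.
(g) /q.w.θ.j/: profile 1-8-3-8 — violates.
(h) /k.ʀ.ʒ.x/: profile 1-7-4-3 — violates.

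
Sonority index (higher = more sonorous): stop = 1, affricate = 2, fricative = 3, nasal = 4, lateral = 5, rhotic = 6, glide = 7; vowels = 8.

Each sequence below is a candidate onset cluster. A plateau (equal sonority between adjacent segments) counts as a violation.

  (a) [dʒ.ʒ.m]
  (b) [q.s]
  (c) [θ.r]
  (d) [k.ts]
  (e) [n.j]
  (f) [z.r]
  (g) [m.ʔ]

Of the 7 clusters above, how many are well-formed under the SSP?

6

(a) sonority 2-3-4: well-formed.
(b) sonority 1-3: well-formed.
(c) sonority 3-6: well-formed.
(d) sonority 1-2: well-formed.
(e) sonority 4-7: well-formed.
(f) sonority 3-6: well-formed.
(g) sonority 4-1: ill-formed.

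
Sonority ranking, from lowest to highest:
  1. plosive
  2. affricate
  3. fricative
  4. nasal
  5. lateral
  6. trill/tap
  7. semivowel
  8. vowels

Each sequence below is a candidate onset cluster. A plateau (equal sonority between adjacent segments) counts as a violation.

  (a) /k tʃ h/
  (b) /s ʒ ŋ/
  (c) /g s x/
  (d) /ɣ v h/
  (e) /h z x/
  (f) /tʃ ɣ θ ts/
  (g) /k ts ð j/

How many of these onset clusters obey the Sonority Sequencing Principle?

2

(a) /k tʃ h/: profile 1-2-3 — obeys.
(b) /s ʒ ŋ/: profile 3-3-4 — violates.
(c) /g s x/: profile 1-3-3 — violates.
(d) /ɣ v h/: profile 3-3-3 — violates.
(e) /h z x/: profile 3-3-3 — violates.
(f) /tʃ ɣ θ ts/: profile 2-3-3-2 — violates.
(g) /k ts ð j/: profile 1-2-3-7 — obeys.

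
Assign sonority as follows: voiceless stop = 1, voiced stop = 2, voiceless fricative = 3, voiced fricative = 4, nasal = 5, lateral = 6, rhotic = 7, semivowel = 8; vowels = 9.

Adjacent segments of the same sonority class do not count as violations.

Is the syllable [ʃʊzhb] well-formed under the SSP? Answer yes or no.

yes

Onset: /ʃ/ is a voiceless fricative (sonority 3); then the nucleus /ʊ/ (sonority 9).
Onset profile 3-9 — rises to the nucleus.
Coda: /z/ is a voiced fricative (sonority 4), /h/ is a voiceless fricative (sonority 3), /b/ is a voiced stop (sonority 2).
Coda profile 9-4-3-2 — falls from the nucleus.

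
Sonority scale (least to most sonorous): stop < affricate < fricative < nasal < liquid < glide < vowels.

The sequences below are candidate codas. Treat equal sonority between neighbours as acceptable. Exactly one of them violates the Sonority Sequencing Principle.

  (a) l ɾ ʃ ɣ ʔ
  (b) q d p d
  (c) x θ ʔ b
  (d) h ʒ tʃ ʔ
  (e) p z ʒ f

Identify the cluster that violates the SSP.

(a) sonority 5-5-3-3-1: well-formed.
(b) sonority 1-1-1-1: well-formed.
(c) sonority 3-3-1-1: well-formed.
(d) sonority 3-3-2-1: well-formed.
(e) sonority 1-3-3-3: ill-formed.

e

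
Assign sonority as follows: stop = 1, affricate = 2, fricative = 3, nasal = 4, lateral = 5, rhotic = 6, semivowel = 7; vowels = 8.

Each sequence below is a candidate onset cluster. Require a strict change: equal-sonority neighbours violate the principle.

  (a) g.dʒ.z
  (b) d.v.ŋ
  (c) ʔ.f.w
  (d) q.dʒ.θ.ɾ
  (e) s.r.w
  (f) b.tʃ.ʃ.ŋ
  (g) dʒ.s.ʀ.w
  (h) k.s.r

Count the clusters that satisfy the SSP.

8

(a) g.dʒ.z: profile 1-2-3 — obeys.
(b) d.v.ŋ: profile 1-3-4 — obeys.
(c) ʔ.f.w: profile 1-3-7 — obeys.
(d) q.dʒ.θ.ɾ: profile 1-2-3-6 — obeys.
(e) s.r.w: profile 3-6-7 — obeys.
(f) b.tʃ.ʃ.ŋ: profile 1-2-3-4 — obeys.
(g) dʒ.s.ʀ.w: profile 2-3-6-7 — obeys.
(h) k.s.r: profile 1-3-6 — obeys.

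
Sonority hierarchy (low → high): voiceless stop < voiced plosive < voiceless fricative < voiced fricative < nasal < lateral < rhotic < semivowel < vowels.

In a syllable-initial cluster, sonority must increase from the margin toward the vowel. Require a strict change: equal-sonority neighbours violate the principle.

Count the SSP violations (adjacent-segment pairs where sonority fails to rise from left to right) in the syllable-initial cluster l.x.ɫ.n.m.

/l/ is a lateral (sonority 6).
/x/ is a voiceless fricative (sonority 3).
/ɫ/ is a lateral (sonority 6).
/n/ is a nasal (sonority 5).
/m/ is a nasal (sonority 5).
/l/→/x/: 6→3 (does not rise) — violation.
/x/→/ɫ/: 3→6 (rises) — ok.
/ɫ/→/n/: 6→5 (does not rise) — violation.
/n/→/m/: 5→5 (plateau) — violation.

3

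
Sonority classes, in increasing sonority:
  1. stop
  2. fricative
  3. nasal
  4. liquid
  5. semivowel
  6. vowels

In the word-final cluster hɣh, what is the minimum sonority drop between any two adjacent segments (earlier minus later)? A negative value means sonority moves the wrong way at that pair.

0

/h/ is a fricative (sonority 2).
/ɣ/ is a fricative (sonority 2).
/h/ is a fricative (sonority 2).
/h/→/ɣ/: change +0.
/ɣ/→/h/: change +0.
Minimum = 0.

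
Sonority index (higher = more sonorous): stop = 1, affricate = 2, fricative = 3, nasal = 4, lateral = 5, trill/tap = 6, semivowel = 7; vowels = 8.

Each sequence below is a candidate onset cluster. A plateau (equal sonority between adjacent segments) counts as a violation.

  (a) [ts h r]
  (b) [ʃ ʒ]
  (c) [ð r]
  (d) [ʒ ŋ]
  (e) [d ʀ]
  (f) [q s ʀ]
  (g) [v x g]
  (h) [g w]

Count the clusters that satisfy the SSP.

(a) [ts h r]: profile 2-3-6 — obeys.
(b) [ʃ ʒ]: profile 3-3 — violates.
(c) [ð r]: profile 3-6 — obeys.
(d) [ʒ ŋ]: profile 3-4 — obeys.
(e) [d ʀ]: profile 1-6 — obeys.
(f) [q s ʀ]: profile 1-3-6 — obeys.
(g) [v x g]: profile 3-3-1 — violates.
(h) [g w]: profile 1-7 — obeys.

6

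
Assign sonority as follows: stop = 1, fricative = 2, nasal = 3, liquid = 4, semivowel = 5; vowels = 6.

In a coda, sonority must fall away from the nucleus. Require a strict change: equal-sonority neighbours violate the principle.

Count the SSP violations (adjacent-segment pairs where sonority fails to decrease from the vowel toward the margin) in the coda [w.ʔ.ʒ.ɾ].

2

/w/: semivowel = 5.
/ʔ/: stop = 1.
/ʒ/: fricative = 2.
/ɾ/: liquid = 4.
/w/→/ʔ/: 5→1 (falls) — ok.
/ʔ/→/ʒ/: 1→2 (does not fall) — violation.
/ʒ/→/ɾ/: 2→4 (does not fall) — violation.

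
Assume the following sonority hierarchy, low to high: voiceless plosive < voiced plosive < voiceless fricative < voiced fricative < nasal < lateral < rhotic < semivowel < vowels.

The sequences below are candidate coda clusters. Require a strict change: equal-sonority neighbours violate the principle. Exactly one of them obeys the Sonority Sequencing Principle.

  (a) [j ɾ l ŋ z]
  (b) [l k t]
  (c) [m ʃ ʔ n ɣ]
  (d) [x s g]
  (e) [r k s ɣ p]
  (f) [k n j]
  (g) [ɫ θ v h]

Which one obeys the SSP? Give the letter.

a

(a) sonority 8-7-6-5-4: well-formed.
(b) sonority 6-1-1: ill-formed.
(c) sonority 5-3-1-5-4: ill-formed.
(d) sonority 3-3-2: ill-formed.
(e) sonority 7-1-3-4-1: ill-formed.
(f) sonority 1-5-8: ill-formed.
(g) sonority 6-3-4-3: ill-formed.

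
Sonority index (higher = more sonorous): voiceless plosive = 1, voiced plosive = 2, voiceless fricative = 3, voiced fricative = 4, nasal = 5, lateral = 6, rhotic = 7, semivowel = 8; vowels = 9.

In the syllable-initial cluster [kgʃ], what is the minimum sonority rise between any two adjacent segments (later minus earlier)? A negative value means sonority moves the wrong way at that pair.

/k/ — voiceless plosive, sonority 1.
/g/ — voiced plosive, sonority 2.
/ʃ/ — voiceless fricative, sonority 3.
/k/→/g/: change +1.
/g/→/ʃ/: change +1.
Minimum = 1.

1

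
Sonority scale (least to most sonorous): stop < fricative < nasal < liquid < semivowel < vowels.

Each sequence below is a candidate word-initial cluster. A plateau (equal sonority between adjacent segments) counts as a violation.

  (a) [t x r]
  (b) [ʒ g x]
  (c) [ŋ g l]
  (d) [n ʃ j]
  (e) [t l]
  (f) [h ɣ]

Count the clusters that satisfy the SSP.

(a) 1-2-4 → obeys
(b) 2-1-2 → violates
(c) 3-1-4 → violates
(d) 3-2-5 → violates
(e) 1-4 → obeys
(f) 2-2 → violates

2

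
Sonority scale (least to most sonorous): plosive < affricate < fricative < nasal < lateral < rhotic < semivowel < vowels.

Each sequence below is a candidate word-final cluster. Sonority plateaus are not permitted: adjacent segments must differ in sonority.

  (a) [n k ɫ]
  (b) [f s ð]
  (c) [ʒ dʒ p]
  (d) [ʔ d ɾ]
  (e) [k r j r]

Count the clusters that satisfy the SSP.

(a) 4-1-5 → violates
(b) 3-3-3 → violates
(c) 3-2-1 → obeys
(d) 1-1-6 → violates
(e) 1-6-7-6 → violates

1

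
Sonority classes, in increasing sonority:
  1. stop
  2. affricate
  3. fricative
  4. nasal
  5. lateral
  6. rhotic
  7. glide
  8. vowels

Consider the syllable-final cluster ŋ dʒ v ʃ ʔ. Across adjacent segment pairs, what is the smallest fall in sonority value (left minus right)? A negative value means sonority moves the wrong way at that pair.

/ŋ/: nasal = 4.
/dʒ/: affricate = 2.
/v/: fricative = 3.
/ʃ/: fricative = 3.
/ʔ/: stop = 1.
/ŋ/→/dʒ/: change +2.
/dʒ/→/v/: change -1.
/v/→/ʃ/: change +0.
/ʃ/→/ʔ/: change +2.
Minimum = -1.

-1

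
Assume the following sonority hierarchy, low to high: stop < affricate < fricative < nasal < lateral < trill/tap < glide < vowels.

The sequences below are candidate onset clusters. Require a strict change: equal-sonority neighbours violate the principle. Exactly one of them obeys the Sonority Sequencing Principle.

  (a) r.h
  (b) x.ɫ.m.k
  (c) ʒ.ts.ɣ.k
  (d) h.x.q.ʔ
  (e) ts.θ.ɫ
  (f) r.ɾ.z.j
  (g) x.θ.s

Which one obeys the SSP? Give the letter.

(a) r.h: profile 6-3 — violates.
(b) x.ɫ.m.k: profile 3-5-4-1 — violates.
(c) ʒ.ts.ɣ.k: profile 3-2-3-1 — violates.
(d) h.x.q.ʔ: profile 3-3-1-1 — violates.
(e) ts.θ.ɫ: profile 2-3-5 — obeys.
(f) r.ɾ.z.j: profile 6-6-3-7 — violates.
(g) x.θ.s: profile 3-3-3 — violates.

e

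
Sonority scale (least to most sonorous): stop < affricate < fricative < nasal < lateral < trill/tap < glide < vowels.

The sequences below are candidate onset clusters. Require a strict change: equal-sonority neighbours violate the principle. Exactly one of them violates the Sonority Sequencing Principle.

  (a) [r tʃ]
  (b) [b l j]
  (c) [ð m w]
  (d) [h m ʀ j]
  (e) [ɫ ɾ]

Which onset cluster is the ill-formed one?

a

(a) [r tʃ]: profile 6-2 — violates.
(b) [b l j]: profile 1-5-7 — obeys.
(c) [ð m w]: profile 3-4-7 — obeys.
(d) [h m ʀ j]: profile 3-4-6-7 — obeys.
(e) [ɫ ɾ]: profile 5-6 — obeys.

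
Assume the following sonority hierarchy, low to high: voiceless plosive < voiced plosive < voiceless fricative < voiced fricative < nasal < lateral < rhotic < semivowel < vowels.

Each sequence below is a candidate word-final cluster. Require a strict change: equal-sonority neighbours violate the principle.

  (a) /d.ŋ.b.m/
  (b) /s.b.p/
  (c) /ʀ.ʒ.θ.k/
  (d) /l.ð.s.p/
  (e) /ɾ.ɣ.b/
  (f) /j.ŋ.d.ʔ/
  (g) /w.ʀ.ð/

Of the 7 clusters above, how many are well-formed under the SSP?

(a) 2-5-2-5 → violates
(b) 3-2-1 → obeys
(c) 7-4-3-1 → obeys
(d) 6-4-3-1 → obeys
(e) 7-4-2 → obeys
(f) 8-5-2-1 → obeys
(g) 8-7-4 → obeys

6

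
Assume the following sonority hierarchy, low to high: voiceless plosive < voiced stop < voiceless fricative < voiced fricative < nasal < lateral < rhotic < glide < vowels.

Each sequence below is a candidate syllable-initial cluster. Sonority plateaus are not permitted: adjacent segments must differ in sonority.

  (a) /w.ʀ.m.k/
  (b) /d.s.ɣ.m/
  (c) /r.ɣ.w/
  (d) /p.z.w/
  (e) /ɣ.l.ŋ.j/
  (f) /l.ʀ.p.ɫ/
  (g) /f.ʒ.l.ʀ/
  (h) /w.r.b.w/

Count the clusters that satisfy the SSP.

(a) sonority 8-7-5-1: ill-formed.
(b) sonority 2-3-4-5: well-formed.
(c) sonority 7-4-8: ill-formed.
(d) sonority 1-4-8: well-formed.
(e) sonority 4-6-5-8: ill-formed.
(f) sonority 6-7-1-6: ill-formed.
(g) sonority 3-4-6-7: well-formed.
(h) sonority 8-7-2-8: ill-formed.

3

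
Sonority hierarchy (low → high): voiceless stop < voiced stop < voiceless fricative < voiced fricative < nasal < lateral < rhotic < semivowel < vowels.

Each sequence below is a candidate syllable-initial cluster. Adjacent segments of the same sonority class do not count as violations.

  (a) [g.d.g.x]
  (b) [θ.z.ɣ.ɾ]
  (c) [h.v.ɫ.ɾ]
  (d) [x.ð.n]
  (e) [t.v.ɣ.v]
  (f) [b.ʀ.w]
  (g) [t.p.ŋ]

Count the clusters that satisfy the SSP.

7

(a) 2-2-2-3 → obeys
(b) 3-4-4-7 → obeys
(c) 3-4-6-7 → obeys
(d) 3-4-5 → obeys
(e) 1-4-4-4 → obeys
(f) 2-7-8 → obeys
(g) 1-1-5 → obeys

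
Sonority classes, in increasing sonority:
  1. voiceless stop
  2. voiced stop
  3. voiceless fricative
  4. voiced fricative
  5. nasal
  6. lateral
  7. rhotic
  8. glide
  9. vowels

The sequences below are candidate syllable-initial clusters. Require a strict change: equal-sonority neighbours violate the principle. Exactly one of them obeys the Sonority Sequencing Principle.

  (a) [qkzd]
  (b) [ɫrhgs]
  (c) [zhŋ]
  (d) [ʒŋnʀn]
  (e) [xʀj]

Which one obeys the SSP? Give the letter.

e

(a) [qkzd]: profile 1-1-4-2 — violates.
(b) [ɫrhgs]: profile 6-7-3-2-3 — violates.
(c) [zhŋ]: profile 4-3-5 — violates.
(d) [ʒŋnʀn]: profile 4-5-5-7-5 — violates.
(e) [xʀj]: profile 3-7-8 — obeys.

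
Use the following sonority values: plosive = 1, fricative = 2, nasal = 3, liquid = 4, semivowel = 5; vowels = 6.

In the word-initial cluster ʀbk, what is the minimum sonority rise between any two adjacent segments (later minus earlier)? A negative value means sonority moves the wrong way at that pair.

/ʀ/ — liquid, sonority 4.
/b/ — plosive, sonority 1.
/k/ — plosive, sonority 1.
/ʀ/→/b/: change -3.
/b/→/k/: change +0.
Minimum = -3.

-3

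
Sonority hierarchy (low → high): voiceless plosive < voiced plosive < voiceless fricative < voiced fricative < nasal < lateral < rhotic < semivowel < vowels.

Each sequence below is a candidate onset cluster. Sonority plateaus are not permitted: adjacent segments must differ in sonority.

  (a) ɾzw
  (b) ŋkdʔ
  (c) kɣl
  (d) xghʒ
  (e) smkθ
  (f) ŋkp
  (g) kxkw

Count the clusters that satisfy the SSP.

1

(a) 7-4-8 → violates
(b) 5-1-2-1 → violates
(c) 1-4-6 → obeys
(d) 3-2-3-4 → violates
(e) 3-5-1-3 → violates
(f) 5-1-1 → violates
(g) 1-3-1-8 → violates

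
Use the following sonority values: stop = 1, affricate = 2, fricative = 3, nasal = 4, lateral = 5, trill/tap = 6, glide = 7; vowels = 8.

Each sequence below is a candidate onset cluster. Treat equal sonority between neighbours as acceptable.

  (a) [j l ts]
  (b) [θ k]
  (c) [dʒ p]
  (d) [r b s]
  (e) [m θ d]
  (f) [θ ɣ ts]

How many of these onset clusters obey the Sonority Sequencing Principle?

0

(a) sonority 7-5-2: ill-formed.
(b) sonority 3-1: ill-formed.
(c) sonority 2-1: ill-formed.
(d) sonority 6-1-3: ill-formed.
(e) sonority 4-3-1: ill-formed.
(f) sonority 3-3-2: ill-formed.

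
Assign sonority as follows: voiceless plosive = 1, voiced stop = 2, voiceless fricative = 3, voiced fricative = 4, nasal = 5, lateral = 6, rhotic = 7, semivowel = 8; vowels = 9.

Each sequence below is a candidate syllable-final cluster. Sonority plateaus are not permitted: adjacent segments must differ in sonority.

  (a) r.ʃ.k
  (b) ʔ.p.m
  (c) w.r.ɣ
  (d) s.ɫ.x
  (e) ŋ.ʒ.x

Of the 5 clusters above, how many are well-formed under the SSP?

3

(a) r.ʃ.k: profile 7-3-1 — obeys.
(b) ʔ.p.m: profile 1-1-5 — violates.
(c) w.r.ɣ: profile 8-7-4 — obeys.
(d) s.ɫ.x: profile 3-6-3 — violates.
(e) ŋ.ʒ.x: profile 5-4-3 — obeys.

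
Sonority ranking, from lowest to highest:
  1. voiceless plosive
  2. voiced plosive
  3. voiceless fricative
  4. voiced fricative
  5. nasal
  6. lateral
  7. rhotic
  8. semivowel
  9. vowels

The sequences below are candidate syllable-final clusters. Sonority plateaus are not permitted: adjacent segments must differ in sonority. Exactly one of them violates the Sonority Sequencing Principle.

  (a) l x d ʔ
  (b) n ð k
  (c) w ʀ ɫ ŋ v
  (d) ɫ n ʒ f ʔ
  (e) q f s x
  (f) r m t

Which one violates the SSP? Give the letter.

e

(a) l x d ʔ: profile 6-3-2-1 — obeys.
(b) n ð k: profile 5-4-1 — obeys.
(c) w ʀ ɫ ŋ v: profile 8-7-6-5-4 — obeys.
(d) ɫ n ʒ f ʔ: profile 6-5-4-3-1 — obeys.
(e) q f s x: profile 1-3-3-3 — violates.
(f) r m t: profile 7-5-1 — obeys.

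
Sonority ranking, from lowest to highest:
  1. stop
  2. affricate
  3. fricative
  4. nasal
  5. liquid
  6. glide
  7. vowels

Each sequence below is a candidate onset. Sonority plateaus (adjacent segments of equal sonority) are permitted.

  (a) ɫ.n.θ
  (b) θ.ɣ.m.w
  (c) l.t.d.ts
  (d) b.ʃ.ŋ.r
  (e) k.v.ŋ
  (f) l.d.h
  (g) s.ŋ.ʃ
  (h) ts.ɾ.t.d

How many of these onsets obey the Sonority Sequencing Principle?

(a) sonority 5-4-3: ill-formed.
(b) sonority 3-3-4-6: well-formed.
(c) sonority 5-1-1-2: ill-formed.
(d) sonority 1-3-4-5: well-formed.
(e) sonority 1-3-4: well-formed.
(f) sonority 5-1-3: ill-formed.
(g) sonority 3-4-3: ill-formed.
(h) sonority 2-5-1-1: ill-formed.

3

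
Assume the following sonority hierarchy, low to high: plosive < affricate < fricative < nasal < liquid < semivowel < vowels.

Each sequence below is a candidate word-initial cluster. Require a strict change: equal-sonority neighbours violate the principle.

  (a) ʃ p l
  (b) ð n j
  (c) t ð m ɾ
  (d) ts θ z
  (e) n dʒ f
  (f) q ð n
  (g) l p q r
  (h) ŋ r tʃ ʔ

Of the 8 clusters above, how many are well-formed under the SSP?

3

(a) ʃ p l: profile 3-1-5 — violates.
(b) ð n j: profile 3-4-6 — obeys.
(c) t ð m ɾ: profile 1-3-4-5 — obeys.
(d) ts θ z: profile 2-3-3 — violates.
(e) n dʒ f: profile 4-2-3 — violates.
(f) q ð n: profile 1-3-4 — obeys.
(g) l p q r: profile 5-1-1-5 — violates.
(h) ŋ r tʃ ʔ: profile 4-5-2-1 — violates.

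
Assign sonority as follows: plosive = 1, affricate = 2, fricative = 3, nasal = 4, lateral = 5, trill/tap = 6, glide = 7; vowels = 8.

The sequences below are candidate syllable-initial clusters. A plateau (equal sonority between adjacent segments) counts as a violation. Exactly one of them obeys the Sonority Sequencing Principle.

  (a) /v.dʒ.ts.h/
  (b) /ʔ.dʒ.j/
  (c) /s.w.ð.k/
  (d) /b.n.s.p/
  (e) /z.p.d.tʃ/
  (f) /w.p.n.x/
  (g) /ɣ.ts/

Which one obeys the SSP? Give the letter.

(a) /v.dʒ.ts.h/: profile 3-2-2-3 — violates.
(b) /ʔ.dʒ.j/: profile 1-2-7 — obeys.
(c) /s.w.ð.k/: profile 3-7-3-1 — violates.
(d) /b.n.s.p/: profile 1-4-3-1 — violates.
(e) /z.p.d.tʃ/: profile 3-1-1-2 — violates.
(f) /w.p.n.x/: profile 7-1-4-3 — violates.
(g) /ɣ.ts/: profile 3-2 — violates.

b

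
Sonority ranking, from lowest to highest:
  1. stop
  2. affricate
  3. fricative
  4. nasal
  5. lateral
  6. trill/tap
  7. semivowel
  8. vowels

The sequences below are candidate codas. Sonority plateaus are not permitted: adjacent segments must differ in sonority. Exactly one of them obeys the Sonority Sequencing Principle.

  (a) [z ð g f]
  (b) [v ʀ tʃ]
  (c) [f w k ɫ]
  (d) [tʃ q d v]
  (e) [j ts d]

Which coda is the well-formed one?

e

(a) [z ð g f]: profile 3-3-1-3 — violates.
(b) [v ʀ tʃ]: profile 3-6-2 — violates.
(c) [f w k ɫ]: profile 3-7-1-5 — violates.
(d) [tʃ q d v]: profile 2-1-1-3 — violates.
(e) [j ts d]: profile 7-2-1 — obeys.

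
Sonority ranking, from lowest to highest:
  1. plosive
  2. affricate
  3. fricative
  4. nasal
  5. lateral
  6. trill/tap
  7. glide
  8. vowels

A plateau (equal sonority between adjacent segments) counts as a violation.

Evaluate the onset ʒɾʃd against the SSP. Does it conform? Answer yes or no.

/ʒ/ — fricative, sonority 3.
/ɾ/ — trill/tap, sonority 6.
/ʃ/ — fricative, sonority 3.
/d/ — plosive, sonority 1.
The profile is 3-6-3-1. Between /ɾ/ (6) and /ʃ/ (3) sonority does not rise, so the cluster violates the SSP.

no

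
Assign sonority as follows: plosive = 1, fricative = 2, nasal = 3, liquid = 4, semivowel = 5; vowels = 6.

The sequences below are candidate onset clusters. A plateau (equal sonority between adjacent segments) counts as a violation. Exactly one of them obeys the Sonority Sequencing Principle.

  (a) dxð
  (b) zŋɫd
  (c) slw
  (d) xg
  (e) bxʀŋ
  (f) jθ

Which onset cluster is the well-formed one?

(a) dxð: profile 1-2-2 — violates.
(b) zŋɫd: profile 2-3-4-1 — violates.
(c) slw: profile 2-4-5 — obeys.
(d) xg: profile 2-1 — violates.
(e) bxʀŋ: profile 1-2-4-3 — violates.
(f) jθ: profile 5-2 — violates.

c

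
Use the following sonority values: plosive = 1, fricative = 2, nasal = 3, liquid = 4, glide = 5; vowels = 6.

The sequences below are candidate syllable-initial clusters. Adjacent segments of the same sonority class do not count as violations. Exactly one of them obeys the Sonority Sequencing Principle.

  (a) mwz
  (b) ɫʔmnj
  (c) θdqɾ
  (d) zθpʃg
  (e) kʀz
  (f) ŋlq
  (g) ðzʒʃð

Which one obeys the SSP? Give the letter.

(a) sonority 3-5-2: ill-formed.
(b) sonority 4-1-3-3-5: ill-formed.
(c) sonority 2-1-1-4: ill-formed.
(d) sonority 2-2-1-2-1: ill-formed.
(e) sonority 1-4-2: ill-formed.
(f) sonority 3-4-1: ill-formed.
(g) sonority 2-2-2-2-2: well-formed.

g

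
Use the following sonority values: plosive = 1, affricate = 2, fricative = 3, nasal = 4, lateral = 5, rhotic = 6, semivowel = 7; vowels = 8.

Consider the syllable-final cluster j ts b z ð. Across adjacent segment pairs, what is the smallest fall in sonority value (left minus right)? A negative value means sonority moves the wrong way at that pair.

-2

/j/: semivowel = 7.
/ts/: affricate = 2.
/b/: plosive = 1.
/z/: fricative = 3.
/ð/: fricative = 3.
/j/→/ts/: change +5.
/ts/→/b/: change +1.
/b/→/z/: change -2.
/z/→/ð/: change +0.
Minimum = -2.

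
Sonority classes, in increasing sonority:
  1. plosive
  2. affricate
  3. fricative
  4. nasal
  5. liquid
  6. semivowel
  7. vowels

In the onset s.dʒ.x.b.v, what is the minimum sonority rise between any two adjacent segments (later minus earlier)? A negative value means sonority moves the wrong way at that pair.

-2

/s/: fricative = 3.
/dʒ/: affricate = 2.
/x/: fricative = 3.
/b/: plosive = 1.
/v/: fricative = 3.
/s/→/dʒ/: change -1.
/dʒ/→/x/: change +1.
/x/→/b/: change -2.
/b/→/v/: change +2.
Minimum = -2.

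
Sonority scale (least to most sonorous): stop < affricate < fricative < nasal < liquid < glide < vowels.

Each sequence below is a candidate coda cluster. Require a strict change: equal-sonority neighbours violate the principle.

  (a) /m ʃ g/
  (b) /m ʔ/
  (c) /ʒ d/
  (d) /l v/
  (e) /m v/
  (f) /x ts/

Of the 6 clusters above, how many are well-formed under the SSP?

6

(a) 4-3-1 → obeys
(b) 4-1 → obeys
(c) 3-1 → obeys
(d) 5-3 → obeys
(e) 4-3 → obeys
(f) 3-2 → obeys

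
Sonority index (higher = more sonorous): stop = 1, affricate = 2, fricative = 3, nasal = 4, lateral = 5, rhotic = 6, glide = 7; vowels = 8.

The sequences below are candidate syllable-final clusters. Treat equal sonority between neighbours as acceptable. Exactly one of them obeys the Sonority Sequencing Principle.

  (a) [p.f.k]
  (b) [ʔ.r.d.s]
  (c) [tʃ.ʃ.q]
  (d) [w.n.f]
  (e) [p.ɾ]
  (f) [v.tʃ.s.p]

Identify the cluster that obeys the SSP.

d

(a) 1-3-1 → violates
(b) 1-6-1-3 → violates
(c) 2-3-1 → violates
(d) 7-4-3 → obeys
(e) 1-6 → violates
(f) 3-2-3-1 → violates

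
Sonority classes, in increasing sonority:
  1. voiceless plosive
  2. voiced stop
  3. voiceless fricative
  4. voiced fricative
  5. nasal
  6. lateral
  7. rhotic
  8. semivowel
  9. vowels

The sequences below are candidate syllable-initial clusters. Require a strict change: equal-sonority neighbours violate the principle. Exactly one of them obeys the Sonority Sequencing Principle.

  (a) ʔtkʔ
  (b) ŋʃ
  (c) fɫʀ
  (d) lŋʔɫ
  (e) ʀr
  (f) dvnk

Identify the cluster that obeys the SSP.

c

(a) ʔtkʔ: profile 1-1-1-1 — violates.
(b) ŋʃ: profile 5-3 — violates.
(c) fɫʀ: profile 3-6-7 — obeys.
(d) lŋʔɫ: profile 6-5-1-6 — violates.
(e) ʀr: profile 7-7 — violates.
(f) dvnk: profile 2-4-5-1 — violates.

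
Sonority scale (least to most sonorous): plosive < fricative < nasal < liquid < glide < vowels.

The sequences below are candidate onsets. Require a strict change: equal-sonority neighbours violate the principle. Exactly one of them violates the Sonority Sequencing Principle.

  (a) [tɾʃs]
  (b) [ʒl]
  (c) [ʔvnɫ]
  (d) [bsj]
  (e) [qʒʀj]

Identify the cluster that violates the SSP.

a

(a) [tɾʃs]: profile 1-4-2-2 — violates.
(b) [ʒl]: profile 2-4 — obeys.
(c) [ʔvnɫ]: profile 1-2-3-4 — obeys.
(d) [bsj]: profile 1-2-5 — obeys.
(e) [qʒʀj]: profile 1-2-4-5 — obeys.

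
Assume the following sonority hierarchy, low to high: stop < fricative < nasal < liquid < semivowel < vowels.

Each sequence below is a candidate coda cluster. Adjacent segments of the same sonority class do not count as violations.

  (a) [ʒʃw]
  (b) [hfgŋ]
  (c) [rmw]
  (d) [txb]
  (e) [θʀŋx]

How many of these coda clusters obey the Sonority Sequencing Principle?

0

(a) 2-2-5 → violates
(b) 2-2-1-3 → violates
(c) 4-3-5 → violates
(d) 1-2-1 → violates
(e) 2-4-3-2 → violates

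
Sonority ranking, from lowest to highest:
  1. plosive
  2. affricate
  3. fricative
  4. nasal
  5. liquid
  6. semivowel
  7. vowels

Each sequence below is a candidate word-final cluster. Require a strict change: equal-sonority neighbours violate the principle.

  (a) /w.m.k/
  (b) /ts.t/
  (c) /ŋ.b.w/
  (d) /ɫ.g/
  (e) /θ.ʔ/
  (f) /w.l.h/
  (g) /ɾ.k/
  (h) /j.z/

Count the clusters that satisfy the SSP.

7

(a) /w.m.k/: profile 6-4-1 — obeys.
(b) /ts.t/: profile 2-1 — obeys.
(c) /ŋ.b.w/: profile 4-1-6 — violates.
(d) /ɫ.g/: profile 5-1 — obeys.
(e) /θ.ʔ/: profile 3-1 — obeys.
(f) /w.l.h/: profile 6-5-3 — obeys.
(g) /ɾ.k/: profile 5-1 — obeys.
(h) /j.z/: profile 6-3 — obeys.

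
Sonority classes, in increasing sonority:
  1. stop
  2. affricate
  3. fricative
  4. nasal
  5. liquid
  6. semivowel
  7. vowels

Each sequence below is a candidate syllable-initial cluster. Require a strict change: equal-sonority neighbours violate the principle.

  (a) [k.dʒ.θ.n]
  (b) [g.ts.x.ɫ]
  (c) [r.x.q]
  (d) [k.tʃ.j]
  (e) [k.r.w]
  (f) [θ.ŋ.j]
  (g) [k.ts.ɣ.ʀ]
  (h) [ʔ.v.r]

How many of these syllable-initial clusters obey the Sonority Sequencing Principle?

7

(a) [k.dʒ.θ.n]: profile 1-2-3-4 — obeys.
(b) [g.ts.x.ɫ]: profile 1-2-3-5 — obeys.
(c) [r.x.q]: profile 5-3-1 — violates.
(d) [k.tʃ.j]: profile 1-2-6 — obeys.
(e) [k.r.w]: profile 1-5-6 — obeys.
(f) [θ.ŋ.j]: profile 3-4-6 — obeys.
(g) [k.ts.ɣ.ʀ]: profile 1-2-3-5 — obeys.
(h) [ʔ.v.r]: profile 1-3-5 — obeys.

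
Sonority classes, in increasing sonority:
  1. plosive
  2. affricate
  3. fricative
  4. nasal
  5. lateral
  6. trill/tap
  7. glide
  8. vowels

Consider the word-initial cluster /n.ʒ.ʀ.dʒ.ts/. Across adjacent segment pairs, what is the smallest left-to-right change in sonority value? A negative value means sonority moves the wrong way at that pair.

-4

/n/: nasal = 4.
/ʒ/: fricative = 3.
/ʀ/: trill/tap = 6.
/dʒ/: affricate = 2.
/ts/: affricate = 2.
/n/→/ʒ/: change -1.
/ʒ/→/ʀ/: change +3.
/ʀ/→/dʒ/: change -4.
/dʒ/→/ts/: change +0.
Minimum = -4.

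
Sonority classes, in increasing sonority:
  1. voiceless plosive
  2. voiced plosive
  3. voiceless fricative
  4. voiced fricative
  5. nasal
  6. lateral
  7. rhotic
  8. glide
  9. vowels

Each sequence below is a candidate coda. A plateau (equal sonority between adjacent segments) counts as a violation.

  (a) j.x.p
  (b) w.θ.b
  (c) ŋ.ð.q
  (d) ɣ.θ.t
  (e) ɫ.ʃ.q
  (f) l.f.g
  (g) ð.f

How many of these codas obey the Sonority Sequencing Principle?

7

(a) 8-3-1 → obeys
(b) 8-3-2 → obeys
(c) 5-4-1 → obeys
(d) 4-3-1 → obeys
(e) 6-3-1 → obeys
(f) 6-3-2 → obeys
(g) 4-3 → obeys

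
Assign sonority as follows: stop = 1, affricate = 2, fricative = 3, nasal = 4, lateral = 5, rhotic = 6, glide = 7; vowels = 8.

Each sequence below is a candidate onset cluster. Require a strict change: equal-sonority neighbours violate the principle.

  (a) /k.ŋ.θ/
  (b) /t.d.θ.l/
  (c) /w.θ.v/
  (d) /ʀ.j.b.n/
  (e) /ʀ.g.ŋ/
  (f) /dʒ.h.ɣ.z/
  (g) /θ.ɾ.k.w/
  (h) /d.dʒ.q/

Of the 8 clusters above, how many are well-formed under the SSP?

0

(a) 1-4-3 → violates
(b) 1-1-3-5 → violates
(c) 7-3-3 → violates
(d) 6-7-1-4 → violates
(e) 6-1-4 → violates
(f) 2-3-3-3 → violates
(g) 3-6-1-7 → violates
(h) 1-2-1 → violates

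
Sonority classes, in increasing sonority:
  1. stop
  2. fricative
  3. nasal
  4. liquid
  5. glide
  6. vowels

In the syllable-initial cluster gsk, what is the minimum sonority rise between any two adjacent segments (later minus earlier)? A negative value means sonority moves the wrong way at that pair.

/g/ is a stop (sonority 1).
/s/ is a fricative (sonority 2).
/k/ is a stop (sonority 1).
/g/→/s/: change +1.
/s/→/k/: change -1.
Minimum = -1.

-1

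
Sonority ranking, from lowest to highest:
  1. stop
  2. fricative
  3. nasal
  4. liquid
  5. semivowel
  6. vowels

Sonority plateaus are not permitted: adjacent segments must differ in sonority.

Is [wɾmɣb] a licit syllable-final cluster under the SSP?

yes

/w/ — semivowel, sonority 5.
/ɾ/ — liquid, sonority 4.
/m/ — nasal, sonority 3.
/ɣ/ — fricative, sonority 2.
/b/ — stop, sonority 1.
The profile 5-4-3-2-1 strictly falls, so the syllable-final cluster satisfies the SSP.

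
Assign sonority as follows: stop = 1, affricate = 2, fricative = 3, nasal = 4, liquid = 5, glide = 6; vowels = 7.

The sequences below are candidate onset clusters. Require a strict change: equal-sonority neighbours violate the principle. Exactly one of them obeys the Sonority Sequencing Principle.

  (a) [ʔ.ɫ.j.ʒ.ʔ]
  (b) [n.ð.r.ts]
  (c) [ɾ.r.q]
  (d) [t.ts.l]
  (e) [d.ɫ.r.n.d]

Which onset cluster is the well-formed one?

d

(a) 1-5-6-3-1 → violates
(b) 4-3-5-2 → violates
(c) 5-5-1 → violates
(d) 1-2-5 → obeys
(e) 1-5-5-4-1 → violates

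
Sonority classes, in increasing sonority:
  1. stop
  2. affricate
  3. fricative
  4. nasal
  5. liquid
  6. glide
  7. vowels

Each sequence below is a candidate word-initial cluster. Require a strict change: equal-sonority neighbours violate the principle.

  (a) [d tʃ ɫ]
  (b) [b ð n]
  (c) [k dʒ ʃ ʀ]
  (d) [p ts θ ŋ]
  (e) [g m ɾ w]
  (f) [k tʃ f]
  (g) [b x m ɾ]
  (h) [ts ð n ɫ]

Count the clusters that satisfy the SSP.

8

(a) [d tʃ ɫ]: profile 1-2-5 — obeys.
(b) [b ð n]: profile 1-3-4 — obeys.
(c) [k dʒ ʃ ʀ]: profile 1-2-3-5 — obeys.
(d) [p ts θ ŋ]: profile 1-2-3-4 — obeys.
(e) [g m ɾ w]: profile 1-4-5-6 — obeys.
(f) [k tʃ f]: profile 1-2-3 — obeys.
(g) [b x m ɾ]: profile 1-3-4-5 — obeys.
(h) [ts ð n ɫ]: profile 2-3-4-5 — obeys.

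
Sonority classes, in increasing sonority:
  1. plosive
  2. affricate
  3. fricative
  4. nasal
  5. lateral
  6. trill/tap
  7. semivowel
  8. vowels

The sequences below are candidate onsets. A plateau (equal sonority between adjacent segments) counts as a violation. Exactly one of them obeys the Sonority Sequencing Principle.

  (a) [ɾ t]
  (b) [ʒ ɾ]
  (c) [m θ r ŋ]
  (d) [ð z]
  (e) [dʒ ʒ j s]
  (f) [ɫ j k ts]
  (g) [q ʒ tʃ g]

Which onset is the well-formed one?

b

(a) 6-1 → violates
(b) 3-6 → obeys
(c) 4-3-6-4 → violates
(d) 3-3 → violates
(e) 2-3-7-3 → violates
(f) 5-7-1-2 → violates
(g) 1-3-2-1 → violates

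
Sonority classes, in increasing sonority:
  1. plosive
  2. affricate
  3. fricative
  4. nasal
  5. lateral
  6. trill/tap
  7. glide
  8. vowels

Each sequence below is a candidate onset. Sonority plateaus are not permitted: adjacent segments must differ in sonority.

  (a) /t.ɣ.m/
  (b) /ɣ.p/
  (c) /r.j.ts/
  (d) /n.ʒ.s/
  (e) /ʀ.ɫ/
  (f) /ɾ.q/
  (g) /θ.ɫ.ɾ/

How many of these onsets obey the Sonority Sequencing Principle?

(a) sonority 1-3-4: well-formed.
(b) sonority 3-1: ill-formed.
(c) sonority 6-7-2: ill-formed.
(d) sonority 4-3-3: ill-formed.
(e) sonority 6-5: ill-formed.
(f) sonority 6-1: ill-formed.
(g) sonority 3-5-6: well-formed.

2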